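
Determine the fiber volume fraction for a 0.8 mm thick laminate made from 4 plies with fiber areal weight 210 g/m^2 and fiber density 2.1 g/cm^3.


Vf = n * FAW / (rho_f * h * 1000) = 4 * 210 / (2.1 * 0.8 * 1000) = 0.5

0.5


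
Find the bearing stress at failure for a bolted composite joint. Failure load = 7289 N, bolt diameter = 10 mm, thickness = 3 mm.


sigma_br = F/(d*h) = 7289/(10*3) = 243.0 MPa

243.0 MPa


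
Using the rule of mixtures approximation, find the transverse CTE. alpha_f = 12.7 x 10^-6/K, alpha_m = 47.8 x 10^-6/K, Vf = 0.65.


alpha_2 = alpha_f*Vf + alpha_m*(1-Vf) = 12.7*0.65 + 47.8*0.35 = 25.0 x 10^-6/K

25.0 x 10^-6/K


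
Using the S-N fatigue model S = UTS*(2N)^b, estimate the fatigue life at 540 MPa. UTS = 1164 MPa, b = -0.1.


N = 0.5 * (S/UTS)^(1/b) = 0.5 * (540/1164)^(1/-0.1) = 1082.8348 cycles

1082.8348 cycles


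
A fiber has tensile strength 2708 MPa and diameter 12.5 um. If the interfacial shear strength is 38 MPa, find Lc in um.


Lc = sigma_f * d / (2 * tau_i) = 2708 * 12.5 / (2 * 38) = 445.4 um

445.4 um


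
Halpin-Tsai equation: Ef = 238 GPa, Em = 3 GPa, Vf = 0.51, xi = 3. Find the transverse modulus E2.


eta = (Ef/Em - 1)/(Ef/Em + xi) = (79.3333 - 1)/(79.3333 + 3) = 0.9514
E2 = Em*(1+xi*eta*Vf)/(1-eta*Vf) = 14.31 GPa

14.31 GPa


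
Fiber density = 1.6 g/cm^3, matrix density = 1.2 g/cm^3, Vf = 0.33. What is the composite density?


rho_c = rho_f*Vf + rho_m*(1-Vf) = 1.6*0.33 + 1.2*0.67 = 1.332 g/cm^3

1.332 g/cm^3


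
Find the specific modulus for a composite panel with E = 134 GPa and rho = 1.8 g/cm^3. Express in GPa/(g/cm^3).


Specific stiffness = E/rho = 134/1.8 = 74.4 GPa/(g/cm^3)

74.4 GPa/(g/cm^3)


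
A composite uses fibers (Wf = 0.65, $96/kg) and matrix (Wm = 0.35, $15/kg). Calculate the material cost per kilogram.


Cost = cost_f*Wf + cost_m*Wm = 96*0.65 + 15*0.35 = $67.65/kg

$67.65/kg


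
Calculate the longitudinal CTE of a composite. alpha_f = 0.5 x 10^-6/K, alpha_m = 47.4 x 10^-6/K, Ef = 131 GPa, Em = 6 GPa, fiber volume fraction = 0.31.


E1 = Ef*Vf + Em*(1-Vf) = 44.75
alpha_1 = (alpha_f*Ef*Vf + alpha_m*Em*(1-Vf))/E1 = 4.84 x 10^-6/K

4.84 x 10^-6/K


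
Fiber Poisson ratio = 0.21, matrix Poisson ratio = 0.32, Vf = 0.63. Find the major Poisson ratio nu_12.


nu_12 = nu_f*Vf + nu_m*(1-Vf) = 0.21*0.63 + 0.32*0.37 = 0.2507

0.2507


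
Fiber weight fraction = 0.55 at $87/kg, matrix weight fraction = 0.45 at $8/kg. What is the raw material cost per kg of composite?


Cost = cost_f*Wf + cost_m*Wm = 87*0.55 + 8*0.45 = $51.45/kg

$51.45/kg


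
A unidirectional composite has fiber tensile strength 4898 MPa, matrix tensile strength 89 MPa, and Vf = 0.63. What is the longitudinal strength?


sigma_1 = sigma_f*Vf + sigma_m*(1-Vf) = 4898*0.63 + 89*0.37 = 3118.7 MPa

3118.7 MPa


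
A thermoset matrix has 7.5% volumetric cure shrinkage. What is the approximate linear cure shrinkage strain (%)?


Linear shrinkage ≈ vol_shrink/3 = 7.5/3 = 2.5%

2.5%


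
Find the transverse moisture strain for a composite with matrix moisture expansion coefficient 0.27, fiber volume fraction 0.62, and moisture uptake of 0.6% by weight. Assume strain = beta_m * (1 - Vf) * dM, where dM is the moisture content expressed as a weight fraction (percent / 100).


dM = 0.6/100 = 0.006
strain = beta_m * (1-Vf) * dM = 0.27 * 0.38 * 0.006 = 0.0006156

0.0006156


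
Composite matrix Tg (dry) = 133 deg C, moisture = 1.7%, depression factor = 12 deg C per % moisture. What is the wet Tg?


Tg_wet = Tg_dry - k*moisture = 133 - 12*1.7 = 112.6 deg C

112.6 deg C


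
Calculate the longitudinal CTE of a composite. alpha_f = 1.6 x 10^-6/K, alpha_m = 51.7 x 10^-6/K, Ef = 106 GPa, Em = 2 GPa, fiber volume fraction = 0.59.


E1 = Ef*Vf + Em*(1-Vf) = 63.36
alpha_1 = (alpha_f*Ef*Vf + alpha_m*Em*(1-Vf))/E1 = 2.25 x 10^-6/K

2.25 x 10^-6/K


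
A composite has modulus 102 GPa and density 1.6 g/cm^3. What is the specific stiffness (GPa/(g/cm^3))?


Specific stiffness = E/rho = 102/1.6 = 63.8 GPa/(g/cm^3)

63.8 GPa/(g/cm^3)


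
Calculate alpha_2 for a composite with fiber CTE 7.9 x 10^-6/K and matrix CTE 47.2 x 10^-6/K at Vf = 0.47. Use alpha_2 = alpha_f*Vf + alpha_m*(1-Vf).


alpha_2 = alpha_f*Vf + alpha_m*(1-Vf) = 7.9*0.47 + 47.2*0.53 = 28.7 x 10^-6/K

28.7 x 10^-6/K


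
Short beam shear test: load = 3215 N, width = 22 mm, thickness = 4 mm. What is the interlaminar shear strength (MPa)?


ILSS = 3F/(4bh) = 3*3215/(4*22*4) = 27.4 MPa

27.4 MPa


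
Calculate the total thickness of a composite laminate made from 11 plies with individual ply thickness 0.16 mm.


h = n * t_ply = 11 * 0.16 = 1.76 mm

1.76 mm


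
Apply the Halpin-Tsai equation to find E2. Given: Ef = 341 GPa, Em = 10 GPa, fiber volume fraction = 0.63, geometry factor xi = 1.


eta = (Ef/Em - 1)/(Ef/Em + xi) = (34.1 - 1)/(34.1 + 1) = 0.943
E2 = Em*(1+xi*eta*Vf)/(1-eta*Vf) = 39.27 GPa

39.27 GPa


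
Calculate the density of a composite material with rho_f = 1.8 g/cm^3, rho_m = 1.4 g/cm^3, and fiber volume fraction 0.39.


rho_c = rho_f*Vf + rho_m*(1-Vf) = 1.8*0.39 + 1.4*0.61 = 1.556 g/cm^3

1.556 g/cm^3


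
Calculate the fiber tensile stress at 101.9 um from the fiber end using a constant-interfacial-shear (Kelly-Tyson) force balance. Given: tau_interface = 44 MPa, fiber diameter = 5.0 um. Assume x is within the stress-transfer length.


Force balance: sigma_f * (pi*d^2/4) = tau * (pi*d) * x  ->  sigma_f = 4 * tau * x / d
sigma_f = 4 * 44 * 101.9 / 5.0 = 3586.9 MPa

3586.9 MPa


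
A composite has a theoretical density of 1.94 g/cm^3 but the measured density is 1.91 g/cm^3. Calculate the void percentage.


Void% = (rho_theo - rho_actual)/rho_theo * 100 = (1.94 - 1.91)/1.94 * 100 = 1.55%

1.55%


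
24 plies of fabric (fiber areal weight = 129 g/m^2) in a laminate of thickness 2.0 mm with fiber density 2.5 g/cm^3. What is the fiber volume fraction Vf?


Vf = n * FAW / (rho_f * h * 1000) = 24 * 129 / (2.5 * 2.0 * 1000) = 0.6192

0.6192


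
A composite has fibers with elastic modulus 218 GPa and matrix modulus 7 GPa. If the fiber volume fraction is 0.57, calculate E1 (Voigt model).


E1 = Ef*Vf + Em*(1-Vf) = 218*0.57 + 7*0.43 = 127.27 GPa

127.27 GPa


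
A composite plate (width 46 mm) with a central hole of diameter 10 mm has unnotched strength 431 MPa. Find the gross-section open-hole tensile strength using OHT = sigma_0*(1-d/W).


OHT = sigma_0*(1-d/W) = 431*(1-10/46) = 337.3 MPa

337.3 MPa


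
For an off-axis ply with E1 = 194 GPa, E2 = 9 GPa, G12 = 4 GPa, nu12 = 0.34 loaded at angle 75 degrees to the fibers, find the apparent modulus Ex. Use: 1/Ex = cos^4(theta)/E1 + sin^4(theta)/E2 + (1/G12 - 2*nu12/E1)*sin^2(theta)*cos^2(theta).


cos^4(75) = 0.004487, sin^4(75) = 0.870513, sin^2(75)*cos^2(75) = 0.0625
1/G12 - 2*nu12/E1 = 1/4 - 2*0.34/194 = 0.246495 GPa^-1
1/Ex = 0.004487/194 + 0.870513/9 + 0.246495*0.0625 = 0.1121527 GPa^-1
Ex = 8.92 GPa

8.92 GPa


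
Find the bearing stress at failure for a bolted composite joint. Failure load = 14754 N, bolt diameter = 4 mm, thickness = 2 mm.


sigma_br = F/(d*h) = 14754/(4*2) = 1844.3 MPa

1844.3 MPa


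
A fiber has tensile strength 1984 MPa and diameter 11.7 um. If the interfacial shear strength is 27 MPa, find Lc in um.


Lc = sigma_f * d / (2 * tau_i) = 1984 * 11.7 / (2 * 27) = 429.9 um

429.9 um


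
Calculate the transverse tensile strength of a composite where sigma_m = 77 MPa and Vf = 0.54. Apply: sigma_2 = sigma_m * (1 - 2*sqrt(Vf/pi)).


factor = 1 - 2*sqrt(0.54/pi) = 0.1708
sigma_2 = 77 * 0.1708 = 13.15 MPa

13.15 MPa


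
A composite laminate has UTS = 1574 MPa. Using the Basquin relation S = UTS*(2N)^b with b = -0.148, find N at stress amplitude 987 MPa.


N = 0.5 * (S/UTS)^(1/b) = 0.5 * (987/1574)^(1/-0.148) = 11.7079 cycles

11.7079 cycles


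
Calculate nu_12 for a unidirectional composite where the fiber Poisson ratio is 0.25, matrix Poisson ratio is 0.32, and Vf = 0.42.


nu_12 = nu_f*Vf + nu_m*(1-Vf) = 0.25*0.42 + 0.32*0.58 = 0.2906

0.2906


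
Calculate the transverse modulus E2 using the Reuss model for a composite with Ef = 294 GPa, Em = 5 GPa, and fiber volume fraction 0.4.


1/E2 = Vf/Ef + (1-Vf)/Em = 0.4/294 + 0.6/5
E2 = 8.24 GPa

8.24 GPa


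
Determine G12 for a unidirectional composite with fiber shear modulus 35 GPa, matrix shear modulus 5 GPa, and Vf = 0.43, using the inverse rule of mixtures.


1/G12 = Vf/Gf + (1-Vf)/Gm = 0.43/35 + 0.57/5
G12 = 7.92 GPa

7.92 GPa


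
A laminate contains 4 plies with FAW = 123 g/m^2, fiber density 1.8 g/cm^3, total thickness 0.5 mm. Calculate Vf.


Vf = n * FAW / (rho_f * h * 1000) = 4 * 123 / (1.8 * 0.5 * 1000) = 0.5467

0.5467


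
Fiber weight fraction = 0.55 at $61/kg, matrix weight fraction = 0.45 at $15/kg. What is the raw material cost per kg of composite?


Cost = cost_f*Wf + cost_m*Wm = 61*0.55 + 15*0.45 = $40.3/kg

$40.3/kg


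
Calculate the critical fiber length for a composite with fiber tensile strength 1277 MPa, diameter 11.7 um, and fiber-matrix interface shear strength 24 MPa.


Lc = sigma_f * d / (2 * tau_i) = 1277 * 11.7 / (2 * 24) = 311.3 um

311.3 um


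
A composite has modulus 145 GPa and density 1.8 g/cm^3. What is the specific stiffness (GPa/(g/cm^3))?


Specific stiffness = E/rho = 145/1.8 = 80.6 GPa/(g/cm^3)

80.6 GPa/(g/cm^3)


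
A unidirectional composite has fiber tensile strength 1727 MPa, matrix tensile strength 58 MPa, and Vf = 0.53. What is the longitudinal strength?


sigma_1 = sigma_f*Vf + sigma_m*(1-Vf) = 1727*0.53 + 58*0.47 = 942.6 MPa

942.6 MPa


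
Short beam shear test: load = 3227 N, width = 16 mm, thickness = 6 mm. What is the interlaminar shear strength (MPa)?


ILSS = 3F/(4bh) = 3*3227/(4*16*6) = 25.21 MPa

25.21 MPa


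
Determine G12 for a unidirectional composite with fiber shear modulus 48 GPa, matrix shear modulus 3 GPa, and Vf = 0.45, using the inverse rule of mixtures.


1/G12 = Vf/Gf + (1-Vf)/Gm = 0.45/48 + 0.55/3
G12 = 5.19 GPa

5.19 GPa


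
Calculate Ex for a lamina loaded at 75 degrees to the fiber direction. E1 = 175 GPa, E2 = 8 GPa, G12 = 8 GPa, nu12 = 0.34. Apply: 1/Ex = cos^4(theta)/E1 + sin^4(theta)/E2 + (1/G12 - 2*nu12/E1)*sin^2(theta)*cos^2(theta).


cos^4(75) = 0.004487, sin^4(75) = 0.870513, sin^2(75)*cos^2(75) = 0.0625
1/G12 - 2*nu12/E1 = 1/8 - 2*0.34/175 = 0.121114 GPa^-1
1/Ex = 0.004487/175 + 0.870513/8 + 0.121114*0.0625 = 0.1164094 GPa^-1
Ex = 8.59 GPa

8.59 GPa


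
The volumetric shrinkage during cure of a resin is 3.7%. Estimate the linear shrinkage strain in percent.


Linear shrinkage ≈ vol_shrink/3 = 3.7/3 = 1.233%

1.233%


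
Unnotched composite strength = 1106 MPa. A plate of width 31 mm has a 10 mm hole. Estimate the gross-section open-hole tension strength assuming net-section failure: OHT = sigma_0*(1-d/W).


OHT = sigma_0*(1-d/W) = 1106*(1-10/31) = 749.2 MPa

749.2 MPa


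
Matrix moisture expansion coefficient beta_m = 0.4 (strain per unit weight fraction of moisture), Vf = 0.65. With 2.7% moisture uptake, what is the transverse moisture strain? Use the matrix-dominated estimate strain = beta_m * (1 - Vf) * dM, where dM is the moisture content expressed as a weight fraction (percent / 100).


dM = 2.7/100 = 0.027
strain = beta_m * (1-Vf) * dM = 0.4 * 0.35 * 0.027 = 0.00378

0.00378


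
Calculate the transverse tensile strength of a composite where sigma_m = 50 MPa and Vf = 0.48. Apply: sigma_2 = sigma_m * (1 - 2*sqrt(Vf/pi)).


factor = 1 - 2*sqrt(0.48/pi) = 0.2182
sigma_2 = 50 * 0.2182 = 10.91 MPa

10.91 MPa


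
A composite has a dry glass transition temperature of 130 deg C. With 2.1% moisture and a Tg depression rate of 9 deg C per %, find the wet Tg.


Tg_wet = Tg_dry - k*moisture = 130 - 9*2.1 = 111.1 deg C

111.1 deg C


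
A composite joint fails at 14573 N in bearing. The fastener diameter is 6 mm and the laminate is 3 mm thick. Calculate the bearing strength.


sigma_br = F/(d*h) = 14573/(6*3) = 809.6 MPa

809.6 MPa


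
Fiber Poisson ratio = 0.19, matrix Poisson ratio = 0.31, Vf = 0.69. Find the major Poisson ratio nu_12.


nu_12 = nu_f*Vf + nu_m*(1-Vf) = 0.19*0.69 + 0.31*0.31 = 0.2272

0.2272


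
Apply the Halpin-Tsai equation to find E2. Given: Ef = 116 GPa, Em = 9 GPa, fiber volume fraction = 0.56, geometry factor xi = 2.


eta = (Ef/Em - 1)/(Ef/Em + xi) = (12.8889 - 1)/(12.8889 + 2) = 0.7985
E2 = Em*(1+xi*eta*Vf)/(1-eta*Vf) = 30.84 GPa

30.84 GPa


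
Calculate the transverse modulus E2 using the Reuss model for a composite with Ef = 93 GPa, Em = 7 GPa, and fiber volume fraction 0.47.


1/E2 = Vf/Ef + (1-Vf)/Em = 0.47/93 + 0.53/7
E2 = 12.38 GPa

12.38 GPa


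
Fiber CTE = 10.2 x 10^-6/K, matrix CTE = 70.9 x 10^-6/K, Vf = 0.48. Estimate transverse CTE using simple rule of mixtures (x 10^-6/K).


alpha_2 = alpha_f*Vf + alpha_m*(1-Vf) = 10.2*0.48 + 70.9*0.52 = 41.8 x 10^-6/K

41.8 x 10^-6/K


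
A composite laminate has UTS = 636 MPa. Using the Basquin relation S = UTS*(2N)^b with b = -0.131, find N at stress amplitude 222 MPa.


N = 0.5 * (S/UTS)^(1/b) = 0.5 * (222/636)^(1/-0.131) = 1542.8176 cycles

1542.8176 cycles


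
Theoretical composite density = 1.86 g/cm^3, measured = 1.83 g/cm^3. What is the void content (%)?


Void% = (rho_theo - rho_actual)/rho_theo * 100 = (1.86 - 1.83)/1.86 * 100 = 1.61%

1.61%


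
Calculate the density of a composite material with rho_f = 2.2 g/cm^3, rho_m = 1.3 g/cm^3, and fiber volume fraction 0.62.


rho_c = rho_f*Vf + rho_m*(1-Vf) = 2.2*0.62 + 1.3*0.38 = 1.858 g/cm^3

1.858 g/cm^3


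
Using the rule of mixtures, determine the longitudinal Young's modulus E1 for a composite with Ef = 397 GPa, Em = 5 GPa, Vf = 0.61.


E1 = Ef*Vf + Em*(1-Vf) = 397*0.61 + 5*0.39 = 244.12 GPa

244.12 GPa


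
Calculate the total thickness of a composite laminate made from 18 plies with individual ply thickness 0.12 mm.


h = n * t_ply = 18 * 0.12 = 2.16 mm

2.16 mm


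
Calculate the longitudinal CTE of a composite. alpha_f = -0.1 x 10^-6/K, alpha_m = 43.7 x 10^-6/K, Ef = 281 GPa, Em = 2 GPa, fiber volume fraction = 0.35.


E1 = Ef*Vf + Em*(1-Vf) = 99.65
alpha_1 = (alpha_f*Ef*Vf + alpha_m*Em*(1-Vf))/E1 = 0.47 x 10^-6/K

0.47 x 10^-6/K


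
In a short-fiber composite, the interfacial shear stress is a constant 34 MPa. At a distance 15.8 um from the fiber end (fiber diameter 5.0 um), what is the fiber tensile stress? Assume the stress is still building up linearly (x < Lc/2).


Force balance: sigma_f * (pi*d^2/4) = tau * (pi*d) * x  ->  sigma_f = 4 * tau * x / d
sigma_f = 4 * 34 * 15.8 / 5.0 = 429.8 MPa

429.8 MPa


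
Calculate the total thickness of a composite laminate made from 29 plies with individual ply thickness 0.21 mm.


h = n * t_ply = 29 * 0.21 = 6.09 mm

6.09 mm


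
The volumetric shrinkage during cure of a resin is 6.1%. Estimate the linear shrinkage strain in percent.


Linear shrinkage ≈ vol_shrink/3 = 6.1/3 = 2.033%

2.033%


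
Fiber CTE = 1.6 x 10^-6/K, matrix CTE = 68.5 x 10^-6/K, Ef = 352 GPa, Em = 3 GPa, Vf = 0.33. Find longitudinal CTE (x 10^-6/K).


E1 = Ef*Vf + Em*(1-Vf) = 118.17
alpha_1 = (alpha_f*Ef*Vf + alpha_m*Em*(1-Vf))/E1 = 2.74 x 10^-6/K

2.74 x 10^-6/K


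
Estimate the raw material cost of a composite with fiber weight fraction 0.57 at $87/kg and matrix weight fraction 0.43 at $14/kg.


Cost = cost_f*Wf + cost_m*Wm = 87*0.57 + 14*0.43 = $55.61/kg

$55.61/kg


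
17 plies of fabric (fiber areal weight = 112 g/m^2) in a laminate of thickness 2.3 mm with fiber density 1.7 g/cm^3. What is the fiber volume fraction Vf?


Vf = n * FAW / (rho_f * h * 1000) = 17 * 112 / (1.7 * 2.3 * 1000) = 0.487

0.487


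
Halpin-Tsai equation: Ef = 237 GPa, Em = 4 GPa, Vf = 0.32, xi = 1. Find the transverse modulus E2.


eta = (Ef/Em - 1)/(Ef/Em + xi) = (59.25 - 1)/(59.25 + 1) = 0.9668
E2 = Em*(1+xi*eta*Vf)/(1-eta*Vf) = 7.58 GPa

7.58 GPa


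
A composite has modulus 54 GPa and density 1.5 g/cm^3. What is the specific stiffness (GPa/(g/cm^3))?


Specific stiffness = E/rho = 54/1.5 = 36.0 GPa/(g/cm^3)

36.0 GPa/(g/cm^3)


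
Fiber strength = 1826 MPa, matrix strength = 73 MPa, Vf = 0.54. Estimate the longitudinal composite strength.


sigma_1 = sigma_f*Vf + sigma_m*(1-Vf) = 1826*0.54 + 73*0.46 = 1019.6 MPa

1019.6 MPa


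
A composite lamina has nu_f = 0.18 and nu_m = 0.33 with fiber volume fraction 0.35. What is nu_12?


nu_12 = nu_f*Vf + nu_m*(1-Vf) = 0.18*0.35 + 0.33*0.65 = 0.2775

0.2775


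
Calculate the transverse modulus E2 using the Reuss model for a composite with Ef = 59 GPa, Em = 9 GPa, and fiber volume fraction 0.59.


1/E2 = Vf/Ef + (1-Vf)/Em = 0.59/59 + 0.41/9
E2 = 18.0 GPa

18.0 GPa


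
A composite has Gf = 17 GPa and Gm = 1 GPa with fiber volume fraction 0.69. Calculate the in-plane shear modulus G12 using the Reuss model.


1/G12 = Vf/Gf + (1-Vf)/Gm = 0.69/17 + 0.31/1
G12 = 2.85 GPa

2.85 GPa


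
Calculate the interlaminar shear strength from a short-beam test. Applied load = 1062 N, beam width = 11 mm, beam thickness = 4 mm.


ILSS = 3F/(4bh) = 3*1062/(4*11*4) = 18.1 MPa

18.1 MPa


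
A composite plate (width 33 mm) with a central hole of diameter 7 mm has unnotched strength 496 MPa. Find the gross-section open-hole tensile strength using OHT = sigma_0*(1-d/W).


OHT = sigma_0*(1-d/W) = 496*(1-7/33) = 390.8 MPa

390.8 MPa


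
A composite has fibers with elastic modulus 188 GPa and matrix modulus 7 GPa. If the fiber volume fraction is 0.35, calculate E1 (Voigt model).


E1 = Ef*Vf + Em*(1-Vf) = 188*0.35 + 7*0.65 = 70.35 GPa

70.35 GPa


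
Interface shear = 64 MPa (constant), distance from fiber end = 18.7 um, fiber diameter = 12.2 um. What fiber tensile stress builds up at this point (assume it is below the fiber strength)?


Force balance: sigma_f * (pi*d^2/4) = tau * (pi*d) * x  ->  sigma_f = 4 * tau * x / d
sigma_f = 4 * 64 * 18.7 / 12.2 = 392.4 MPa

392.4 MPa


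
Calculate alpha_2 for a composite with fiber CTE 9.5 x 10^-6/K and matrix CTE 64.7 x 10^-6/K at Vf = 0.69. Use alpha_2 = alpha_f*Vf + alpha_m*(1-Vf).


alpha_2 = alpha_f*Vf + alpha_m*(1-Vf) = 9.5*0.69 + 64.7*0.31 = 26.6 x 10^-6/K

26.6 x 10^-6/K


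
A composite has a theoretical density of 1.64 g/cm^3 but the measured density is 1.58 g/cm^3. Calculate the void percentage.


Void% = (rho_theo - rho_actual)/rho_theo * 100 = (1.64 - 1.58)/1.64 * 100 = 3.66%

3.66%


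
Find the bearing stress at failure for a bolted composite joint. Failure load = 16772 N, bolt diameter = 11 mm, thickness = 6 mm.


sigma_br = F/(d*h) = 16772/(11*6) = 254.1 MPa

254.1 MPa


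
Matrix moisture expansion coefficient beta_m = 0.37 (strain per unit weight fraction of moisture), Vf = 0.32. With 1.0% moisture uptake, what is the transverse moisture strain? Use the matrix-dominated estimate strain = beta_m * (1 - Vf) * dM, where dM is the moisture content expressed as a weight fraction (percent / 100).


dM = 1.0/100 = 0.01
strain = beta_m * (1-Vf) * dM = 0.37 * 0.68 * 0.01 = 0.002516

0.002516


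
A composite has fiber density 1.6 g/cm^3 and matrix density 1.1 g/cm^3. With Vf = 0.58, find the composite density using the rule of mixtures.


rho_c = rho_f*Vf + rho_m*(1-Vf) = 1.6*0.58 + 1.1*0.42 = 1.39 g/cm^3

1.39 g/cm^3


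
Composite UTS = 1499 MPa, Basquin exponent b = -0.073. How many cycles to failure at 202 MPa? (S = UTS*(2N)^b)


N = 0.5 * (S/UTS)^(1/b) = 0.5 * (202/1499)^(1/-0.073) = 4.1971e+11 cycles

4.1971e+11 cycles


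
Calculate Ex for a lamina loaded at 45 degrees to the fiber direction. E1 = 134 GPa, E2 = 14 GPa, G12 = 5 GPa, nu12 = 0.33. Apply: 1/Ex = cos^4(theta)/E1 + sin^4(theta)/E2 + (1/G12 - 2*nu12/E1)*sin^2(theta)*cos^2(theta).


cos^4(45) = 0.25, sin^4(45) = 0.25, sin^2(45)*cos^2(45) = 0.25
1/G12 - 2*nu12/E1 = 1/5 - 2*0.33/134 = 0.195075 GPa^-1
1/Ex = 0.25/134 + 0.25/14 + 0.195075*0.25 = 0.0684915 GPa^-1
Ex = 14.6 GPa

14.6 GPa


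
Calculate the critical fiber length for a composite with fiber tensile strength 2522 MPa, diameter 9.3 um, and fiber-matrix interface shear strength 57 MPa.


Lc = sigma_f * d / (2 * tau_i) = 2522 * 9.3 / (2 * 57) = 205.7 um

205.7 um


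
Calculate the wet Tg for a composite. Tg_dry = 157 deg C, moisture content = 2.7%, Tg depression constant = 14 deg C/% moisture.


Tg_wet = Tg_dry - k*moisture = 157 - 14*2.7 = 119.2 deg C

119.2 deg C


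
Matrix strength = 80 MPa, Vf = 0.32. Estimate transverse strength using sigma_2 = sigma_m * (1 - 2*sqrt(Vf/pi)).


factor = 1 - 2*sqrt(0.32/pi) = 0.3617
sigma_2 = 80 * 0.3617 = 28.94 MPa

28.94 MPa


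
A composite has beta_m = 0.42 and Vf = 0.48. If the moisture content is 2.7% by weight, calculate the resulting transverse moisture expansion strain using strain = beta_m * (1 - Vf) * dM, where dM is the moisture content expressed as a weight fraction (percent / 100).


dM = 2.7/100 = 0.027
strain = beta_m * (1-Vf) * dM = 0.42 * 0.52 * 0.027 = 0.0058968

0.0058968


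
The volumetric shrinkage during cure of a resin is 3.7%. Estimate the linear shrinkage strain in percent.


Linear shrinkage ≈ vol_shrink/3 = 3.7/3 = 1.233%

1.233%


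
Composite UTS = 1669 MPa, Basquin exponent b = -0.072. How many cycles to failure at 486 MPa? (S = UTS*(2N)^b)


N = 0.5 * (S/UTS)^(1/b) = 0.5 * (486/1669)^(1/-0.072) = 1.3833e+07 cycles

1.3833e+07 cycles


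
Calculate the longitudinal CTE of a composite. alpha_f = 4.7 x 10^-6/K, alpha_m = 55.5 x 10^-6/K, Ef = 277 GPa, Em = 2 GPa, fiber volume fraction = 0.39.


E1 = Ef*Vf + Em*(1-Vf) = 109.25
alpha_1 = (alpha_f*Ef*Vf + alpha_m*Em*(1-Vf))/E1 = 5.27 x 10^-6/K

5.27 x 10^-6/K


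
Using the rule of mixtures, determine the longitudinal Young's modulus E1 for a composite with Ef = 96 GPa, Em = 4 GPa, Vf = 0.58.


E1 = Ef*Vf + Em*(1-Vf) = 96*0.58 + 4*0.42 = 57.36 GPa

57.36 GPa


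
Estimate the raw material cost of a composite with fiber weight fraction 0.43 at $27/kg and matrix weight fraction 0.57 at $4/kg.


Cost = cost_f*Wf + cost_m*Wm = 27*0.43 + 4*0.57 = $13.89/kg

$13.89/kg


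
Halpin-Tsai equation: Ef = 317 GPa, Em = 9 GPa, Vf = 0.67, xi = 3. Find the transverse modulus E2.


eta = (Ef/Em - 1)/(Ef/Em + xi) = (35.2222 - 1)/(35.2222 + 3) = 0.8953
E2 = Em*(1+xi*eta*Vf)/(1-eta*Vf) = 62.97 GPa

62.97 GPa


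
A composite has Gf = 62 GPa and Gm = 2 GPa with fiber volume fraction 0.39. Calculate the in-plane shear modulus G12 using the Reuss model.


1/G12 = Vf/Gf + (1-Vf)/Gm = 0.39/62 + 0.61/2
G12 = 3.21 GPa

3.21 GPa


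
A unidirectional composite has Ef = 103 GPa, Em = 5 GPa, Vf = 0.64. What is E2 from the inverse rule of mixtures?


1/E2 = Vf/Ef + (1-Vf)/Em = 0.64/103 + 0.36/5
E2 = 12.79 GPa

12.79 GPa


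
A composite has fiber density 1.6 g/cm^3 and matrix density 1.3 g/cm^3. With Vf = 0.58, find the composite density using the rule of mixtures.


rho_c = rho_f*Vf + rho_m*(1-Vf) = 1.6*0.58 + 1.3*0.42 = 1.474 g/cm^3

1.474 g/cm^3


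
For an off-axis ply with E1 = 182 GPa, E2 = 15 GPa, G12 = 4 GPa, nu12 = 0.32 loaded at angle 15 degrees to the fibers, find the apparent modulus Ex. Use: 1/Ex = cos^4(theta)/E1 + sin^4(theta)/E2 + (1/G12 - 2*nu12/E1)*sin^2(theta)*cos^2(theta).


cos^4(15) = 0.870513, sin^4(15) = 0.004487, sin^2(15)*cos^2(15) = 0.0625
1/G12 - 2*nu12/E1 = 1/4 - 2*0.32/182 = 0.246484 GPa^-1
1/Ex = 0.870513/182 + 0.004487/15 + 0.246484*0.0625 = 0.0204874 GPa^-1
Ex = 48.81 GPa

48.81 GPa


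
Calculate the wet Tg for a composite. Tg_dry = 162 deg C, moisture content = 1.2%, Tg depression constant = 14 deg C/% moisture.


Tg_wet = Tg_dry - k*moisture = 162 - 14*1.2 = 145.2 deg C

145.2 deg C


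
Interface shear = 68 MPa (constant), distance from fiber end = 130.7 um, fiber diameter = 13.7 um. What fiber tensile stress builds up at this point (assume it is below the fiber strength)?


Force balance: sigma_f * (pi*d^2/4) = tau * (pi*d) * x  ->  sigma_f = 4 * tau * x / d
sigma_f = 4 * 68 * 130.7 / 13.7 = 2594.9 MPa

2594.9 MPa


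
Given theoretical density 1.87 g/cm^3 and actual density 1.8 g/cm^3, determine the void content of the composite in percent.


Void% = (rho_theo - rho_actual)/rho_theo * 100 = (1.87 - 1.8)/1.87 * 100 = 3.74%

3.74%


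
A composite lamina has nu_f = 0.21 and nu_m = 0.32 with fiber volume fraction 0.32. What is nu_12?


nu_12 = nu_f*Vf + nu_m*(1-Vf) = 0.21*0.32 + 0.32*0.68 = 0.2848

0.2848


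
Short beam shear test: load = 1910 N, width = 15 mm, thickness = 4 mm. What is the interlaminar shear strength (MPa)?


ILSS = 3F/(4bh) = 3*1910/(4*15*4) = 23.88 MPa

23.88 MPa


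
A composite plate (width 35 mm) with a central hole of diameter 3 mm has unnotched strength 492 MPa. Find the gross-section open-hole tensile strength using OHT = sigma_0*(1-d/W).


OHT = sigma_0*(1-d/W) = 492*(1-3/35) = 449.8 MPa

449.8 MPa


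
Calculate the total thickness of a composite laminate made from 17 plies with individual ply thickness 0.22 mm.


h = n * t_ply = 17 * 0.22 = 3.74 mm

3.74 mm


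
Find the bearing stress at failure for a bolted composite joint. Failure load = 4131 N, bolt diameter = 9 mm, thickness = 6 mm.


sigma_br = F/(d*h) = 4131/(9*6) = 76.5 MPa

76.5 MPa


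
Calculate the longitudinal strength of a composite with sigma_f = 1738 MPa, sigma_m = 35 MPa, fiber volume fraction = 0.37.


sigma_1 = sigma_f*Vf + sigma_m*(1-Vf) = 1738*0.37 + 35*0.63 = 665.1 MPa

665.1 MPa


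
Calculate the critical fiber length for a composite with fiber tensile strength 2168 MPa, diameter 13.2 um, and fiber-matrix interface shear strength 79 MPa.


Lc = sigma_f * d / (2 * tau_i) = 2168 * 13.2 / (2 * 79) = 181.1 um

181.1 um


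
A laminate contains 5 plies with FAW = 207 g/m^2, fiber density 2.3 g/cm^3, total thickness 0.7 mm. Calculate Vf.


Vf = n * FAW / (rho_f * h * 1000) = 5 * 207 / (2.3 * 0.7 * 1000) = 0.6429

0.6429


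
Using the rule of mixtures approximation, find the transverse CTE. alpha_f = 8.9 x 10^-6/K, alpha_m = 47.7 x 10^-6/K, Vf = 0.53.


alpha_2 = alpha_f*Vf + alpha_m*(1-Vf) = 8.9*0.53 + 47.7*0.47 = 27.1 x 10^-6/K

27.1 x 10^-6/K


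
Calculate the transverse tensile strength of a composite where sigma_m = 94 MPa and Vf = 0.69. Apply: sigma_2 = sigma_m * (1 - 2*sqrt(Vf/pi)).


factor = 1 - 2*sqrt(0.69/pi) = 0.0627
sigma_2 = 94 * 0.0627 = 5.89 MPa

5.89 MPa


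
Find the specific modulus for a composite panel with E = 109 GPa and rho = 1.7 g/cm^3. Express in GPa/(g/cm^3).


Specific stiffness = E/rho = 109/1.7 = 64.1 GPa/(g/cm^3)

64.1 GPa/(g/cm^3)


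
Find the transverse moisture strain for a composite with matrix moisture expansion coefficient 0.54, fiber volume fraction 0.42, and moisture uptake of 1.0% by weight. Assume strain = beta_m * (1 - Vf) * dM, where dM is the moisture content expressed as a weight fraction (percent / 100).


dM = 1.0/100 = 0.01
strain = beta_m * (1-Vf) * dM = 0.54 * 0.58 * 0.01 = 0.003132

0.003132


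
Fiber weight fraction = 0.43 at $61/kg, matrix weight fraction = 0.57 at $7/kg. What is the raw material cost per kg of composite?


Cost = cost_f*Wf + cost_m*Wm = 61*0.43 + 7*0.57 = $30.22/kg

$30.22/kg


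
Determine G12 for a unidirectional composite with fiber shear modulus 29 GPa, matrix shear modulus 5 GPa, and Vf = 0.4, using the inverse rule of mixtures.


1/G12 = Vf/Gf + (1-Vf)/Gm = 0.4/29 + 0.6/5
G12 = 7.47 GPa

7.47 GPa


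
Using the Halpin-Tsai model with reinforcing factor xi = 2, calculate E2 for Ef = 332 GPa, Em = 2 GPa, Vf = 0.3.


eta = (Ef/Em - 1)/(Ef/Em + xi) = (166.0 - 1)/(166.0 + 2) = 0.9821
E2 = Em*(1+xi*eta*Vf)/(1-eta*Vf) = 4.51 GPa

4.51 GPa


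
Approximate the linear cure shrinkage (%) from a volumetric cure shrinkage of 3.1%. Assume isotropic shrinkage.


Linear shrinkage ≈ vol_shrink/3 = 3.1/3 = 1.033%

1.033%


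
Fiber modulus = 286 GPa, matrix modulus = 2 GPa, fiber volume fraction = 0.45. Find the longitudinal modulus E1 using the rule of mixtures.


E1 = Ef*Vf + Em*(1-Vf) = 286*0.45 + 2*0.55 = 129.8 GPa

129.8 GPa


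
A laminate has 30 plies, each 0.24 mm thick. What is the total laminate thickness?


h = n * t_ply = 30 * 0.24 = 7.2 mm

7.2 mm


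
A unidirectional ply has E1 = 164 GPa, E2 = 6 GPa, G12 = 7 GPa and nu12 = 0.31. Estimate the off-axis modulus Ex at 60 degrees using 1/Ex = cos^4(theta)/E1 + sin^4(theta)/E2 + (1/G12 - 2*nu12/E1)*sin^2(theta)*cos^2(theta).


cos^4(60) = 0.0625, sin^4(60) = 0.5625, sin^2(60)*cos^2(60) = 0.1875
1/G12 - 2*nu12/E1 = 1/7 - 2*0.31/164 = 0.139077 GPa^-1
1/Ex = 0.0625/164 + 0.5625/6 + 0.139077*0.1875 = 0.120208 GPa^-1
Ex = 8.32 GPa

8.32 GPa


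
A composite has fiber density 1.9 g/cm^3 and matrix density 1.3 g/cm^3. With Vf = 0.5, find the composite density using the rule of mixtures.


rho_c = rho_f*Vf + rho_m*(1-Vf) = 1.9*0.5 + 1.3*0.5 = 1.6 g/cm^3

1.6 g/cm^3


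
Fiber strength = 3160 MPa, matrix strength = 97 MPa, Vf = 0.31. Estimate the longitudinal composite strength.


sigma_1 = sigma_f*Vf + sigma_m*(1-Vf) = 3160*0.31 + 97*0.69 = 1046.5 MPa

1046.5 MPa


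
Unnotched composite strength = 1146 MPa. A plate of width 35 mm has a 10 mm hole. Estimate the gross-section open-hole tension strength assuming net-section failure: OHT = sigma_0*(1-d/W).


OHT = sigma_0*(1-d/W) = 1146*(1-10/35) = 818.6 MPa

818.6 MPa


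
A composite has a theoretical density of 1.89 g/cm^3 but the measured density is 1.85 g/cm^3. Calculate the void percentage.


Void% = (rho_theo - rho_actual)/rho_theo * 100 = (1.89 - 1.85)/1.89 * 100 = 2.12%

2.12%


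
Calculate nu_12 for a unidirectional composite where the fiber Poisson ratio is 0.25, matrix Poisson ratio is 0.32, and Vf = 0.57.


nu_12 = nu_f*Vf + nu_m*(1-Vf) = 0.25*0.57 + 0.32*0.43 = 0.2801

0.2801


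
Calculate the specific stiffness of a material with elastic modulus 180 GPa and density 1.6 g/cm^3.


Specific stiffness = E/rho = 180/1.6 = 112.5 GPa/(g/cm^3)

112.5 GPa/(g/cm^3)


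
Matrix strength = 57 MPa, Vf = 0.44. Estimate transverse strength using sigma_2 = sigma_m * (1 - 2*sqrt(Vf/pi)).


factor = 1 - 2*sqrt(0.44/pi) = 0.2515
sigma_2 = 57 * 0.2515 = 14.34 MPa

14.34 MPa


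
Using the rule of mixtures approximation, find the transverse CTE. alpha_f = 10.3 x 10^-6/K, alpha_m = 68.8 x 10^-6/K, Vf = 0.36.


alpha_2 = alpha_f*Vf + alpha_m*(1-Vf) = 10.3*0.36 + 68.8*0.64 = 47.7 x 10^-6/K

47.7 x 10^-6/K


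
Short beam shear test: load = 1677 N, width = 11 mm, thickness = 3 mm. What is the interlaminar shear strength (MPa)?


ILSS = 3F/(4bh) = 3*1677/(4*11*3) = 38.11 MPa

38.11 MPa


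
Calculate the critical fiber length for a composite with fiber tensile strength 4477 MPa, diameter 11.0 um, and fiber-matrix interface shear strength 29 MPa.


Lc = sigma_f * d / (2 * tau_i) = 4477 * 11.0 / (2 * 29) = 849.1 um

849.1 um


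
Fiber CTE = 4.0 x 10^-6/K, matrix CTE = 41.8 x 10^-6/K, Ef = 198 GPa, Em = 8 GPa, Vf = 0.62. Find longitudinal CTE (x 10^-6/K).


E1 = Ef*Vf + Em*(1-Vf) = 125.8
alpha_1 = (alpha_f*Ef*Vf + alpha_m*Em*(1-Vf))/E1 = 4.91 x 10^-6/K

4.91 x 10^-6/K


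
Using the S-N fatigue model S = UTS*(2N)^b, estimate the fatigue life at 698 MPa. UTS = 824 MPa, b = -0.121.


N = 0.5 * (S/UTS)^(1/b) = 0.5 * (698/824)^(1/-0.121) = 1.9706 cycles

1.9706 cycles


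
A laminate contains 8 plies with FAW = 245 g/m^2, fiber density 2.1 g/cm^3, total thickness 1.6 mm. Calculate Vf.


Vf = n * FAW / (rho_f * h * 1000) = 8 * 245 / (2.1 * 1.6 * 1000) = 0.5833

0.5833


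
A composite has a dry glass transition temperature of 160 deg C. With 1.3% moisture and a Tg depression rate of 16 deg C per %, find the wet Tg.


Tg_wet = Tg_dry - k*moisture = 160 - 16*1.3 = 139.2 deg C

139.2 deg C


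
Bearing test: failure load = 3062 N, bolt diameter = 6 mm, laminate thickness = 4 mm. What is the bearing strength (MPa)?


sigma_br = F/(d*h) = 3062/(6*4) = 127.6 MPa

127.6 MPa


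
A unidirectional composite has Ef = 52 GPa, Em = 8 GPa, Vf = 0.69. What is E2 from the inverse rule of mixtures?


1/E2 = Vf/Ef + (1-Vf)/Em = 0.69/52 + 0.31/8
E2 = 19.22 GPa

19.22 GPa


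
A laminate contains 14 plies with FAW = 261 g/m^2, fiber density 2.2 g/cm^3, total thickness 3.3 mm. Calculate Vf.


Vf = n * FAW / (rho_f * h * 1000) = 14 * 261 / (2.2 * 3.3 * 1000) = 0.5033

0.5033


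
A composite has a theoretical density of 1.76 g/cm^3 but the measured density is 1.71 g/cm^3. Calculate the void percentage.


Void% = (rho_theo - rho_actual)/rho_theo * 100 = (1.76 - 1.71)/1.76 * 100 = 2.84%

2.84%


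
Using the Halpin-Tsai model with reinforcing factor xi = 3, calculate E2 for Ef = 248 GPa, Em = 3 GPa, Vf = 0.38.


eta = (Ef/Em - 1)/(Ef/Em + xi) = (82.6667 - 1)/(82.6667 + 3) = 0.9533
E2 = Em*(1+xi*eta*Vf)/(1-eta*Vf) = 9.82 GPa

9.82 GPa


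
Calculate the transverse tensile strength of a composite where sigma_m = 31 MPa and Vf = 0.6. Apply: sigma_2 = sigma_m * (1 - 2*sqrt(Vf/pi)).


factor = 1 - 2*sqrt(0.6/pi) = 0.126
sigma_2 = 31 * 0.126 = 3.9 MPa

3.9 MPa


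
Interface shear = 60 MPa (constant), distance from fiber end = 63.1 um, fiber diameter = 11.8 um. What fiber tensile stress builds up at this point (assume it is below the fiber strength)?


Force balance: sigma_f * (pi*d^2/4) = tau * (pi*d) * x  ->  sigma_f = 4 * tau * x / d
sigma_f = 4 * 60 * 63.1 / 11.8 = 1283.4 MPa

1283.4 MPa


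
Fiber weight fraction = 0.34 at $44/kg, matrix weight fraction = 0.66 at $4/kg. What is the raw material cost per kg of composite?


Cost = cost_f*Wf + cost_m*Wm = 44*0.34 + 4*0.66 = $17.6/kg

$17.6/kg


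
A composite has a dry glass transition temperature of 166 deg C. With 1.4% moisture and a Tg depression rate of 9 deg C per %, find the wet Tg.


Tg_wet = Tg_dry - k*moisture = 166 - 9*1.4 = 153.4 deg C

153.4 deg C


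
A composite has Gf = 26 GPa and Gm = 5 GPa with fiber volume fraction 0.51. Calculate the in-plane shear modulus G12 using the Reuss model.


1/G12 = Vf/Gf + (1-Vf)/Gm = 0.51/26 + 0.49/5
G12 = 8.5 GPa

8.5 GPa


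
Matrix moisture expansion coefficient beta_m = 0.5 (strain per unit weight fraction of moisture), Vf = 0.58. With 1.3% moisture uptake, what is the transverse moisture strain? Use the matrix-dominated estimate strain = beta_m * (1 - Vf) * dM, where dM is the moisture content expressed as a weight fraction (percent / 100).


dM = 1.3/100 = 0.013
strain = beta_m * (1-Vf) * dM = 0.5 * 0.42 * 0.013 = 0.00273

0.00273


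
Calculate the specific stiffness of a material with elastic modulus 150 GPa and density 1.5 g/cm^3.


Specific stiffness = E/rho = 150/1.5 = 100.0 GPa/(g/cm^3)

100.0 GPa/(g/cm^3)


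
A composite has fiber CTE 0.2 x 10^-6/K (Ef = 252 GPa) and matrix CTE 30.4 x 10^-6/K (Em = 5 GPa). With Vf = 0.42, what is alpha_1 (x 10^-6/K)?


E1 = Ef*Vf + Em*(1-Vf) = 108.74
alpha_1 = (alpha_f*Ef*Vf + alpha_m*Em*(1-Vf))/E1 = 1.01 x 10^-6/K

1.01 x 10^-6/K


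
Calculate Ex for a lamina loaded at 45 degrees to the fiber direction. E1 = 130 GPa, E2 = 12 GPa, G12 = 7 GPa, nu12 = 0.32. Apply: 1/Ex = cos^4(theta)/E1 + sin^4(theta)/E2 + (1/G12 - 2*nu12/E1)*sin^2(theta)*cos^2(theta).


cos^4(45) = 0.25, sin^4(45) = 0.25, sin^2(45)*cos^2(45) = 0.25
1/G12 - 2*nu12/E1 = 1/7 - 2*0.32/130 = 0.137934 GPa^-1
1/Ex = 0.25/130 + 0.25/12 + 0.137934*0.25 = 0.0572399 GPa^-1
Ex = 17.47 GPa

17.47 GPa


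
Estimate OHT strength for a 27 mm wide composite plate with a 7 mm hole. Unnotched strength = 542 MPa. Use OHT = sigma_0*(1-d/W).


OHT = sigma_0*(1-d/W) = 542*(1-7/27) = 401.5 MPa

401.5 MPa


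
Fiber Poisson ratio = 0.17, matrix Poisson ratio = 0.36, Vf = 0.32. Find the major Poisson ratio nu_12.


nu_12 = nu_f*Vf + nu_m*(1-Vf) = 0.17*0.32 + 0.36*0.68 = 0.2992

0.2992


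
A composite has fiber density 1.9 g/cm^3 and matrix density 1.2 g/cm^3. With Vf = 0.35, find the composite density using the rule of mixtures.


rho_c = rho_f*Vf + rho_m*(1-Vf) = 1.9*0.35 + 1.2*0.65 = 1.445 g/cm^3

1.445 g/cm^3


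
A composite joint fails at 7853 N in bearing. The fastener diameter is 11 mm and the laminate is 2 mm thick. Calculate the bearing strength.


sigma_br = F/(d*h) = 7853/(11*2) = 357.0 MPa

357.0 MPa


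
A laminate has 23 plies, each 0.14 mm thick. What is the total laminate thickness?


h = n * t_ply = 23 * 0.14 = 3.22 mm

3.22 mm


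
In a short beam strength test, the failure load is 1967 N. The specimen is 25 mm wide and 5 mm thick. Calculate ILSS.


ILSS = 3F/(4bh) = 3*1967/(4*25*5) = 11.8 MPa

11.8 MPa


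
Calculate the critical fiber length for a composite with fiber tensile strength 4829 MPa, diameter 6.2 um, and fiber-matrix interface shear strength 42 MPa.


Lc = sigma_f * d / (2 * tau_i) = 4829 * 6.2 / (2 * 42) = 356.4 um

356.4 um


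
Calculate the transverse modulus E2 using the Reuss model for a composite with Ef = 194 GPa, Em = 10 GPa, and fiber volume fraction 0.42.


1/E2 = Vf/Ef + (1-Vf)/Em = 0.42/194 + 0.58/10
E2 = 16.62 GPa

16.62 GPa


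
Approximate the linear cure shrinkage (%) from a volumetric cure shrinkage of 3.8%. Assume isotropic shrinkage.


Linear shrinkage ≈ vol_shrink/3 = 3.8/3 = 1.267%

1.267%


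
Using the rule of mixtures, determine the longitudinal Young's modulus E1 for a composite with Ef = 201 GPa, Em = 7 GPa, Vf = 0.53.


E1 = Ef*Vf + Em*(1-Vf) = 201*0.53 + 7*0.47 = 109.82 GPa

109.82 GPa


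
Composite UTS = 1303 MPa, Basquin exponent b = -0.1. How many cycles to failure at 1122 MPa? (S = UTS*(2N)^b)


N = 0.5 * (S/UTS)^(1/b) = 0.5 * (1122/1303)^(1/-0.1) = 2.2309 cycles

2.2309 cycles


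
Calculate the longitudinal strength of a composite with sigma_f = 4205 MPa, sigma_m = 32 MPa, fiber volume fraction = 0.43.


sigma_1 = sigma_f*Vf + sigma_m*(1-Vf) = 4205*0.43 + 32*0.57 = 1826.4 MPa

1826.4 MPa


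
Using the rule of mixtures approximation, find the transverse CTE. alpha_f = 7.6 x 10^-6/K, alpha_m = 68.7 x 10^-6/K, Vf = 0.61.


alpha_2 = alpha_f*Vf + alpha_m*(1-Vf) = 7.6*0.61 + 68.7*0.39 = 31.4 x 10^-6/K

31.4 x 10^-6/K


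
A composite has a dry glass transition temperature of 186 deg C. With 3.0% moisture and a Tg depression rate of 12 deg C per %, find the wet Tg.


Tg_wet = Tg_dry - k*moisture = 186 - 12*3.0 = 150.0 deg C

150.0 deg C


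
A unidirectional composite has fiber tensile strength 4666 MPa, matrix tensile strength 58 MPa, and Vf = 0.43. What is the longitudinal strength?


sigma_1 = sigma_f*Vf + sigma_m*(1-Vf) = 4666*0.43 + 58*0.57 = 2039.4 MPa

2039.4 MPa


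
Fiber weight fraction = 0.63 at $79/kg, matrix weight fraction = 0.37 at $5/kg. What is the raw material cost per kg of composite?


Cost = cost_f*Wf + cost_m*Wm = 79*0.63 + 5*0.37 = $51.62/kg

$51.62/kg


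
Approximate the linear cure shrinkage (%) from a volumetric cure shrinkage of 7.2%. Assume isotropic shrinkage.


Linear shrinkage ≈ vol_shrink/3 = 7.2/3 = 2.4%

2.4%


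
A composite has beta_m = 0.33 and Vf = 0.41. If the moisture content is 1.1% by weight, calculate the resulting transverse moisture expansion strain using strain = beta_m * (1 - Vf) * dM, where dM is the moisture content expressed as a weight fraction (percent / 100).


dM = 1.1/100 = 0.011
strain = beta_m * (1-Vf) * dM = 0.33 * 0.59 * 0.011 = 0.0021417

0.0021417


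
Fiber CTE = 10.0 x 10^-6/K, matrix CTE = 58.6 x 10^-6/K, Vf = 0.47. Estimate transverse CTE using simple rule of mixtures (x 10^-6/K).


alpha_2 = alpha_f*Vf + alpha_m*(1-Vf) = 10.0*0.47 + 58.6*0.53 = 35.8 x 10^-6/K

35.8 x 10^-6/K


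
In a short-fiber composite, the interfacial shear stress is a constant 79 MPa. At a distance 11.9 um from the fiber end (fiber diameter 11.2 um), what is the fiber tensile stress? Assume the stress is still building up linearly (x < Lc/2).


Force balance: sigma_f * (pi*d^2/4) = tau * (pi*d) * x  ->  sigma_f = 4 * tau * x / d
sigma_f = 4 * 79 * 11.9 / 11.2 = 335.8 MPa

335.8 MPa
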